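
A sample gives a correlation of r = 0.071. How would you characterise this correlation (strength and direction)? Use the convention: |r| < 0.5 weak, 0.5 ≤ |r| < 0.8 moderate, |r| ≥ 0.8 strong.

r = 0.071 > 0 so the relationship is positive.
|r| = 0.071, which falls in the weak range.

weak positive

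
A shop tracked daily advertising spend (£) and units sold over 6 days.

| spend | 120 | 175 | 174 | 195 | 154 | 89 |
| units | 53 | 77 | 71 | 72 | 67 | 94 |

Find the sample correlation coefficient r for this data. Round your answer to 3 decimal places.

n = 6, Σx = 907, Σy = 434, Σx² = 144963, Σy² = 32288, Σxy = 64913
nΣxy − ΣxΣy = 389478 − 393638 = -4160
nΣx² − (Σx)² = 869778 − 822649 = 47129; nΣy² − (Σy)² = 193728 − 188356 = 5372
r = -4160 / √(47129 × 5372) = -4160 / 15911.5363 ≈ -0.261

-0.261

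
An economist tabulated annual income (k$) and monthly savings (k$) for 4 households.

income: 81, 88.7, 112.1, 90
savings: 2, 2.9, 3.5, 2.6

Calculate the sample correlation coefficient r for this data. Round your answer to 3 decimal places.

0.923

n = 4, Σx = 371.8, Σy = 11, Σx² = 35095.1, Σy² = 31.42, Σxy = 1045.58
nΣxy − ΣxΣy = 4182.32 − 4089.8 = 92.52
nΣx² − (Σx)² = 140380.4 − 138235.24 = 2145.16; nΣy² − (Σy)² = 125.68 − 121 = 4.68
r = 92.52 / √(2145.16 × 4.68) = 92.52 / 100.1966 ≈ 0.923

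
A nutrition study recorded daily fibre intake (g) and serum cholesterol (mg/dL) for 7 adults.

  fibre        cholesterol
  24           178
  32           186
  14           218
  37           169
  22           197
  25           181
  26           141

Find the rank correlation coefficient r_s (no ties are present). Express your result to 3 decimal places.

-0.679

Rank fibre: 3, 6, 1, 7, 2, 4, 5
Rank cholesterol: 3, 5, 7, 2, 6, 4, 1
d = rank(fibre) − rank(cholesterol): 0, 1, -6, 5, -4, 0, 4; Σd² = 94
ρ = 1 − 6Σd² / [n(n²−1)] = 1 − 6×94 / (7×48) = 1 − 564/336 ≈ -0.679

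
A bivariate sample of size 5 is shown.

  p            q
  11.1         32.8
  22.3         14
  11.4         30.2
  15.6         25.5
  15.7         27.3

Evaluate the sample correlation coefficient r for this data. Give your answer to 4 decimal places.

n = 5, Σp = 76.1, Σq = 129.8, Σp² = 1240.31, Σq² = 3579.42, Σpq = 1846.97
nΣpq − ΣpΣq = 9234.85 − 9877.78 = -642.93
nΣp² − (Σp)² = 6201.55 − 5791.21 = 410.34; nΣq² − (Σq)² = 17897.1 − 16848.04 = 1049.06
r = -642.93 / √(410.34 × 1049.06) = -642.93 / 656.1031 ≈ -0.9799

-0.9799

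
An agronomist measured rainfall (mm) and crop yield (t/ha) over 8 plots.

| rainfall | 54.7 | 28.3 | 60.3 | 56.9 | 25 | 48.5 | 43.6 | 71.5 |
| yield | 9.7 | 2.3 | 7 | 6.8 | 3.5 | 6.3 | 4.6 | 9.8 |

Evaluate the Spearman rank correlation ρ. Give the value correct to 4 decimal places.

Rank rainfall: 5, 2, 7, 6, 1, 4, 3, 8
Rank yield: 7, 1, 6, 5, 2, 4, 3, 8
d = rank(rainfall) − rank(yield): -2, 1, 1, 1, -1, 0, 0, 0; Σd² = 8
ρ = 1 − 6Σd² / [n(n²−1)] = 1 − 6×8 / (8×63) = 1 − 48/504 ≈ 0.9048

0.9048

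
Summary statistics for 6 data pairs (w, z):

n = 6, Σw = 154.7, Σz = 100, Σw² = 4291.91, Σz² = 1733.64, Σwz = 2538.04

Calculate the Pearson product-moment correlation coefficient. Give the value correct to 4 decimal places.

r = (nΣwz − ΣwΣz) / √[(nΣw² − (Σw)²)(nΣz² − (Σz)²)]
Numerator: 6×2538.04 − 154.7×100 = -241.76
Denominator: √[(25751.46 − 23932.09)(10401.84 − 10000)] = √[1819.37 × 401.84] = 855.0413
r = -241.76 / 855.0413 ≈ -0.2827

-0.2827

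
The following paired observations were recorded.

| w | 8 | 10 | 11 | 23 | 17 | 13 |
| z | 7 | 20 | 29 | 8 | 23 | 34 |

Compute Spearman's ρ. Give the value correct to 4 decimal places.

0.2571

Rank w: 1, 2, 3, 6, 5, 4
Rank z: 1, 3, 5, 2, 4, 6
d = rank(w) − rank(z): 0, -1, -2, 4, 1, -2; Σd² = 26
ρ = 1 − 6Σd² / [n(n²−1)] = 1 − 6×26 / (6×35) = 1 − 156/210 ≈ 0.2571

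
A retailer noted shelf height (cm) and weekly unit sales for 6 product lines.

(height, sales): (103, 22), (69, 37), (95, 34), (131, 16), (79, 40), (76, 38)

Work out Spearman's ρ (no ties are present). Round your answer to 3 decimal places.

-0.771

Rank height: 5, 1, 4, 6, 3, 2
Rank sales: 2, 4, 3, 1, 6, 5
d = rank(height) − rank(sales): 3, -3, 1, 5, -3, -3; Σd² = 62
ρ = 1 − 6Σd² / [n(n²−1)] = 1 − 6×62 / (6×35) = 1 − 372/210 ≈ -0.771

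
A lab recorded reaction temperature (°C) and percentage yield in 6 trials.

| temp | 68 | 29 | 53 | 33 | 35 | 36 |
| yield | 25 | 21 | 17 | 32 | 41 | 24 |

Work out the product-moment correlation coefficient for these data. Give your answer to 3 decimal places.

-0.322

n = 6, Σx = 254, Σy = 160, Σx² = 11884, Σy² = 4636, Σxy = 6565
nΣxy − ΣxΣy = 39390 − 40640 = -1250
nΣx² − (Σx)² = 71304 − 64516 = 6788; nΣy² − (Σy)² = 27816 − 25600 = 2216
r = -1250 / √(6788 × 2216) = -1250 / 3878.4285 ≈ -0.322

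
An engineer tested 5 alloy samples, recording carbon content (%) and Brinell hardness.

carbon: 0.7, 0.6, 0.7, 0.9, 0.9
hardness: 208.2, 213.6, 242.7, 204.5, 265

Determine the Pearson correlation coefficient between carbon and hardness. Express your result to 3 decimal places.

n = 5, Σx = 3.8, Σy = 1134, Σx² = 2.96, Σy² = 259920.74, Σxy = 866.34
nΣxy − ΣxΣy = 4331.7 − 4309.2 = 22.5
nΣx² − (Σx)² = 14.8 − 14.44 = 0.36; nΣy² − (Σy)² = 1299603.7 − 1285956 = 13647.7
r = 22.5 / √(0.36 × 13647.7) = 22.5 / 70.0940 ≈ 0.321

0.321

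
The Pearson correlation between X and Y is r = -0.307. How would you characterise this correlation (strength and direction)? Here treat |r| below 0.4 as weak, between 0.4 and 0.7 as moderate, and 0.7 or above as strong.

r = -0.307 < 0 so the relationship is negative.
|r| = 0.307, which falls in the weak range.

weak negative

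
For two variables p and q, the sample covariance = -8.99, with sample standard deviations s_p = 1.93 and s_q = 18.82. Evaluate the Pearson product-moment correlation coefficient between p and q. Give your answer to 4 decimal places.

-0.2475

r = Cov(p,q) / (s_p · s_q) = -8.99 / (1.93 × 18.82)
  = -8.99 / 36.3226 ≈ -0.2475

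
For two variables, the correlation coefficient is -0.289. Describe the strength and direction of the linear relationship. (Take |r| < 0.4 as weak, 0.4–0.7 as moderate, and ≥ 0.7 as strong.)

weak negative

r = -0.289 < 0 so the relationship is negative.
|r| = 0.289, which falls in the weak range.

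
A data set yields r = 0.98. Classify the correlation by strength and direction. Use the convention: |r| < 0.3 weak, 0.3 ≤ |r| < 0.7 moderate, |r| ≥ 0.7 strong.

r = 0.98 > 0 so the relationship is positive.
|r| = 0.98, which falls in the strong range.

strong positive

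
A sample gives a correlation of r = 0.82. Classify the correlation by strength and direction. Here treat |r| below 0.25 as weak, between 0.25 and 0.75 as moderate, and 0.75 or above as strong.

r = 0.82 > 0 so the relationship is positive.
|r| = 0.82, which falls in the strong range.

strong positive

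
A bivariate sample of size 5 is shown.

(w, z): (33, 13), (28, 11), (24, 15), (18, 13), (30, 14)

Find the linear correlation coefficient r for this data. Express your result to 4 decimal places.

n = 5, Σw = 133, Σz = 66, Σw² = 3673, Σz² = 880, Σwz = 1751
nΣwz − ΣwΣz = 8755 − 8778 = -23
nΣw² − (Σw)² = 18365 − 17689 = 676; nΣz² − (Σz)² = 4400 − 4356 = 44
r = -23 / √(676 × 44) = -23 / 172.4645 ≈ -0.1334

-0.1334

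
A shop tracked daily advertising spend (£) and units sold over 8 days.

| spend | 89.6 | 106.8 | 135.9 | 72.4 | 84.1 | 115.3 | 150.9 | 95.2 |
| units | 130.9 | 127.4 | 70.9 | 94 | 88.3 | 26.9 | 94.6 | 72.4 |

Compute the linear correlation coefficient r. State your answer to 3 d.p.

-0.241

n = 8, Σx = 850.2, Σy = 705.4, Σx² = 95345.72, Σy² = 69939.8, Σxy = 73471.09
nΣxy − ΣxΣy = 587768.72 − 599731.08 = -11962.36
nΣx² − (Σx)² = 762765.76 − 722840.04 = 39925.72; nΣy² − (Σy)² = 559518.4 − 497589.16 = 61929.24
r = -11962.36 / √(39925.72 × 61929.24) = -11962.36 / 49724.9384 ≈ -0.241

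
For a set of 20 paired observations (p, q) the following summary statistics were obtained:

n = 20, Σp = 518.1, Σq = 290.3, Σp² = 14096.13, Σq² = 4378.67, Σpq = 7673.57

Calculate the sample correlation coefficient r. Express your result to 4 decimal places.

0.4596

r = (nΣpq − ΣpΣq) / √[(nΣp² − (Σp)²)(nΣq² − (Σq)²)]
Numerator: 20×7673.57 − 518.1×290.3 = 3066.97
Denominator: √[(281922.6 − 268427.61)(87573.4 − 84274.09)] = √[13494.99 × 3299.31] = 6672.6423
r = 3066.97 / 6672.6423 ≈ 0.4596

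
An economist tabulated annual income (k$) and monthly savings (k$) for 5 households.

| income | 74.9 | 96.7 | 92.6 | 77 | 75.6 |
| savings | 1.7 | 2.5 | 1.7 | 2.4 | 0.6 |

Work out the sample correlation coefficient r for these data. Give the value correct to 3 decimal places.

0.465

n = 5, Σx = 416.8, Σy = 8.9, Σx² = 35180.02, Σy² = 18.15, Σxy = 756.66
nΣxy − ΣxΣy = 3783.3 − 3709.52 = 73.78
nΣx² − (Σx)² = 175900.1 − 173722.24 = 2177.86; nΣy² − (Σy)² = 90.75 − 79.21 = 11.54
r = 73.78 / √(2177.86 × 11.54) = 73.78 / 158.5323 ≈ 0.465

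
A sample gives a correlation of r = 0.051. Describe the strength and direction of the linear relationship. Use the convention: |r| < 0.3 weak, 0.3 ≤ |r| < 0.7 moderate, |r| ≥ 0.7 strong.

weak positive

r = 0.051 > 0 so the relationship is positive.
|r| = 0.051, which falls in the weak range.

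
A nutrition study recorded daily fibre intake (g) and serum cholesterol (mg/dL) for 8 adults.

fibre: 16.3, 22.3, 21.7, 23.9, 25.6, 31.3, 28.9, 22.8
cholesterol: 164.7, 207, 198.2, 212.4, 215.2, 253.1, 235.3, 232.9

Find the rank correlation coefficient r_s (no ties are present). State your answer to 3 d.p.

Rank fibre: 1, 3, 2, 5, 6, 8, 7, 4
Rank cholesterol: 1, 3, 2, 4, 5, 8, 7, 6
d = rank(fibre) − rank(cholesterol): 0, 0, 0, 1, 1, 0, 0, -2; Σd² = 6
ρ = 1 − 6Σd² / [n(n²−1)] = 1 − 6×6 / (8×63) = 1 − 36/504 ≈ 0.929

0.929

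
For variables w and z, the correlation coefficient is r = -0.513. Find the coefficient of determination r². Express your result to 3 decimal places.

0.263

r² = (-0.513)² = 0.263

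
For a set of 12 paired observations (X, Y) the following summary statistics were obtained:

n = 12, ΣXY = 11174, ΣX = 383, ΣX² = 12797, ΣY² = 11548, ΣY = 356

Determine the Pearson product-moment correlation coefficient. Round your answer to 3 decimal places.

-0.250

r = (nΣXY − ΣXΣY) / √[(nΣX² − (ΣX)²)(nΣY² − (ΣY)²)]
Numerator: 12×11174 − 383×356 = -2260
Denominator: √[(153564 − 146689)(138576 − 126736)] = √[6875 × 11840] = 9022.1949
r = -2260 / 9022.1949 ≈ -0.250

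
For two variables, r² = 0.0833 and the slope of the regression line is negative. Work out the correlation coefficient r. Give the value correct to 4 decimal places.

-0.2886

|r| = √0.0833 = 0.2886
The association is negative, so r = −0.2886.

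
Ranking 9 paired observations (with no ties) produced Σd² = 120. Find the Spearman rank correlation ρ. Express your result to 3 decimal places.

ρ = 1 − 6Σd² / [n(n²−1)] = 1 − 6×120 / (9×80)
  = 1 − 720/720 = 1 − 1.0000 ≈ 0.000

0.000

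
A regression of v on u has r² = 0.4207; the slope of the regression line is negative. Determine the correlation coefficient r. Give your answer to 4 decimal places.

|r| = √0.4207 = 0.6486
The association is negative, so r = −0.6486.

-0.6486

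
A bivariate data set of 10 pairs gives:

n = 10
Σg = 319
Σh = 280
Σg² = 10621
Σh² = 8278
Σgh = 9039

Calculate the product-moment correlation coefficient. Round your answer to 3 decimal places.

r = (nΣgh − ΣgΣh) / √[(nΣg² − (Σg)²)(nΣh² − (Σh)²)]
Numerator: 10×9039 − 319×280 = 1070
Denominator: √[(106210 − 101761)(82780 − 78400)] = √[4449 × 4380] = 4414.3652
r = 1070 / 4414.3652 ≈ 0.242

0.242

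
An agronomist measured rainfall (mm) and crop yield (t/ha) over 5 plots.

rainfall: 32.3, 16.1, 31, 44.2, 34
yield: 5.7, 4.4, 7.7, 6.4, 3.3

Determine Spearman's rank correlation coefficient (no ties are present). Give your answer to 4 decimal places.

0.0000

Rank rainfall: 3, 1, 2, 5, 4
Rank yield: 3, 2, 5, 4, 1
d = rank(rainfall) − rank(yield): 0, -1, -3, 1, 3; Σd² = 20
ρ = 1 − 6Σd² / [n(n²−1)] = 1 − 6×20 / (5×24) = 1 − 120/120 ≈ 0.0000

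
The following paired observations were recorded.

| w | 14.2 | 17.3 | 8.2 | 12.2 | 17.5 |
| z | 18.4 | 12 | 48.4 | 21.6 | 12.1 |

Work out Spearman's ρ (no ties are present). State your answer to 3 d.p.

Rank w: 3, 4, 1, 2, 5
Rank z: 3, 1, 5, 4, 2
d = rank(w) − rank(z): 0, 3, -4, -2, 3; Σd² = 38
ρ = 1 − 6Σd² / [n(n²−1)] = 1 − 6×38 / (5×24) = 1 − 228/120 ≈ -0.900

-0.900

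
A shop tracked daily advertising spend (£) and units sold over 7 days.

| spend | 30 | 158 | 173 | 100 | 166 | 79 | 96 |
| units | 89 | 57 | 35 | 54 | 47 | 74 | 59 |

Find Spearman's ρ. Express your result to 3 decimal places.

-0.964

Rank spend: 1, 5, 7, 4, 6, 2, 3
Rank units: 7, 4, 1, 3, 2, 6, 5
d = rank(spend) − rank(units): -6, 1, 6, 1, 4, -4, -2; Σd² = 110
ρ = 1 − 6Σd² / [n(n²−1)] = 1 − 6×110 / (7×48) = 1 − 660/336 ≈ -0.964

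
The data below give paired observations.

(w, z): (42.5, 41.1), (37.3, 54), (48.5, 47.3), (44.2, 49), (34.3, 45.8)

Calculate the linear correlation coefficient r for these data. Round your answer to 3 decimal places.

-0.178

n = 5, Σw = 206.8, Σz = 237.2, Σw² = 8679.92, Σz² = 11341.14, Σwz = 9791.74
nΣwz − ΣwΣz = 48958.7 − 49052.96 = -94.26
nΣw² − (Σw)² = 43399.6 − 42766.24 = 633.36; nΣz² − (Σz)² = 56705.7 − 56263.84 = 441.86
r = -94.26 / √(633.36 × 441.86) = -94.26 / 529.0146 ≈ -0.178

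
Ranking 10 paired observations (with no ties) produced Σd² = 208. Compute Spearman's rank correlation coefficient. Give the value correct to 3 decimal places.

ρ = 1 − 6Σd² / [n(n²−1)] = 1 − 6×208 / (10×99)
  = 1 − 1248/990 = 1 − 1.2606 ≈ -0.261

-0.261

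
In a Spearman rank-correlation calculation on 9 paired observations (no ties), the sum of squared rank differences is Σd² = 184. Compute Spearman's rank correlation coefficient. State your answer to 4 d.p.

-0.5333

ρ = 1 − 6Σd² / [n(n²−1)] = 1 − 6×184 / (9×80)
  = 1 − 1104/720 = 1 − 1.53333 ≈ -0.5333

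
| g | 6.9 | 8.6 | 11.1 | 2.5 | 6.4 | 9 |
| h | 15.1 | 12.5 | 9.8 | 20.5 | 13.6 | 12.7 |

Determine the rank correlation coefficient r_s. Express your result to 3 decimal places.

Rank g: 3, 4, 6, 1, 2, 5
Rank h: 5, 2, 1, 6, 4, 3
d = rank(g) − rank(h): -2, 2, 5, -5, -2, 2; Σd² = 66
ρ = 1 − 6Σd² / [n(n²−1)] = 1 − 6×66 / (6×35) = 1 − 396/210 ≈ -0.886

-0.886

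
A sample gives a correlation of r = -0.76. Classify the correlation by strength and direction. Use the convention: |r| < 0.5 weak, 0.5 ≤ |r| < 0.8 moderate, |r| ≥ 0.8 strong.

r = -0.76 < 0 so the relationship is negative.
|r| = 0.76, which falls in the moderate range.

moderate negative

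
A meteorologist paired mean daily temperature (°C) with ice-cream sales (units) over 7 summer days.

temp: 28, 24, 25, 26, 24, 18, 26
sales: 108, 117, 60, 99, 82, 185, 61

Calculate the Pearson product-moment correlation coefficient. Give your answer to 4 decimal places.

n = 7, Σx = 171, Σy = 712, Σx² = 4237, Σy² = 83424, Σxy = 16790
nΣxy − ΣxΣy = 117530 − 121752 = -4222
nΣx² − (Σx)² = 29659 − 29241 = 418; nΣy² − (Σy)² = 583968 − 506944 = 77024
r = -4222 / √(418 × 77024) = -4222 / 5674.1547 ≈ -0.7441

-0.7441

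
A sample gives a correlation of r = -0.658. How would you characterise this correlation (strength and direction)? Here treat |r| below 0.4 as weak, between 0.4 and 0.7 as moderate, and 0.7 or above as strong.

r = -0.658 < 0 so the relationship is negative.
|r| = 0.658, which falls in the moderate range.

moderate negative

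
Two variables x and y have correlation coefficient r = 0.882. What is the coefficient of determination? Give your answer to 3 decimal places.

r² = (0.882)² = 0.778

0.778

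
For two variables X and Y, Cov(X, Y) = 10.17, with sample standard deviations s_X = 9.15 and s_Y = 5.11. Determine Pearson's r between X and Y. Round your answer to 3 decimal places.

r = Cov(X,Y) / (s_X · s_Y) = 10.17 / (9.15 × 5.11)
  = 10.17 / 46.7565 ≈ 0.218

0.218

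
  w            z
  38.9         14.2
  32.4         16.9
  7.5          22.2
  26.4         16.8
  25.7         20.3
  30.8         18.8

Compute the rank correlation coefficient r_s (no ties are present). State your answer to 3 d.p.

Rank w: 6, 5, 1, 3, 2, 4
Rank z: 1, 3, 6, 2, 5, 4
d = rank(w) − rank(z): 5, 2, -5, 1, -3, 0; Σd² = 64
ρ = 1 − 6Σd² / [n(n²−1)] = 1 − 6×64 / (6×35) = 1 − 384/210 ≈ -0.829

-0.829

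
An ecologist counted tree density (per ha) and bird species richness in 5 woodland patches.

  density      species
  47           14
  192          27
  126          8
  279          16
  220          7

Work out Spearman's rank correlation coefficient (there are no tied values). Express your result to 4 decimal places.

Rank density: 1, 3, 2, 5, 4
Rank species: 3, 5, 2, 4, 1
d = rank(density) − rank(species): -2, -2, 0, 1, 3; Σd² = 18
ρ = 1 − 6Σd² / [n(n²−1)] = 1 − 6×18 / (5×24) = 1 − 108/120 ≈ 0.1000

0.1000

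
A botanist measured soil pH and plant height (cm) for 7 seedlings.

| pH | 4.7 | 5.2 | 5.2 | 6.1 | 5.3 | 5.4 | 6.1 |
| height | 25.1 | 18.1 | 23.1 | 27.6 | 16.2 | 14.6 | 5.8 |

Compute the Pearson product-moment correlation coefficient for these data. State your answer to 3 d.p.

n = 7, Σx = 38, Σy = 130.5, Σx² = 207.84, Σy² = 2762.23, Σxy = 700.65
nΣxy − ΣxΣy = 4904.55 − 4959 = -54.45
nΣx² − (Σx)² = 1454.88 − 1444 = 10.88; nΣy² − (Σy)² = 19335.61 − 17030.25 = 2305.36
r = -54.45 / √(10.88 × 2305.36) = -54.45 / 158.3740 ≈ -0.344

-0.344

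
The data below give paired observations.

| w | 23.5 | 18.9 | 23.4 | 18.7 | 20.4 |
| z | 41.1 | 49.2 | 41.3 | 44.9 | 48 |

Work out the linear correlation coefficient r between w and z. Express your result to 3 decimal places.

-0.830

n = 5, Σw = 104.9, Σz = 224.5, Σw² = 2222.87, Σz² = 10135.55, Σwz = 4680.98
nΣwz − ΣwΣz = 23404.9 − 23550.05 = -145.15
nΣw² − (Σw)² = 11114.35 − 11004.01 = 110.34; nΣz² − (Σz)² = 50677.75 − 50400.25 = 277.5
r = -145.15 / √(110.34 × 277.5) = -145.15 / 174.9839 ≈ -0.830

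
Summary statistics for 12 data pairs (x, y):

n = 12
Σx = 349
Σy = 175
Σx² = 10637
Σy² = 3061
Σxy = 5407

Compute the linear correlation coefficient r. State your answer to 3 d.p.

r = (nΣxy − ΣxΣy) / √[(nΣx² − (Σx)²)(nΣy² − (Σy)²)]
Numerator: 12×5407 − 349×175 = 3809
Denominator: √[(127644 − 121801)(36732 − 30625)] = √[5843 × 6107] = 5973.5417
r = 3809 / 5973.5417 ≈ 0.638

0.638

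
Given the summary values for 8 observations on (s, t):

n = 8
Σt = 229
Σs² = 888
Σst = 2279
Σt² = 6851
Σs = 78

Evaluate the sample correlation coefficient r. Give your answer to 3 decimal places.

0.238

r = (nΣst − ΣsΣt) / √[(nΣs² − (Σs)²)(nΣt² − (Σt)²)]
Numerator: 8×2279 − 78×229 = 370
Denominator: √[(7104 − 6084)(54808 − 52441)] = √[1020 × 2367] = 1553.8147
r = 370 / 1553.8147 ≈ 0.238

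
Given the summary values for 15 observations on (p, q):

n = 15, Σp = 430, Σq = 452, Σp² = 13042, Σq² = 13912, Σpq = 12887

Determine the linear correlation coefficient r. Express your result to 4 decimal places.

-0.1540

r = (nΣpq − ΣpΣq) / √[(nΣp² − (Σp)²)(nΣq² − (Σq)²)]
Numerator: 15×12887 − 430×452 = -1055
Denominator: √[(195630 − 184900)(208680 − 204304)] = √[10730 × 4376] = 6852.3339
r = -1055 / 6852.3339 ≈ -0.1540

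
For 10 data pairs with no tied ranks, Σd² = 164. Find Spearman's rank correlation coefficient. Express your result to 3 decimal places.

ρ = 1 − 6Σd² / [n(n²−1)] = 1 − 6×164 / (10×99)
  = 1 − 984/990 = 1 − 0.9939 ≈ 0.006

0.006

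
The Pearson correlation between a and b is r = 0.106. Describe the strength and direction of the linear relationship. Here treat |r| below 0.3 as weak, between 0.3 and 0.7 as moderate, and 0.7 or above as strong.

r = 0.106 > 0 so the relationship is positive.
|r| = 0.106, which falls in the weak range.

weak positive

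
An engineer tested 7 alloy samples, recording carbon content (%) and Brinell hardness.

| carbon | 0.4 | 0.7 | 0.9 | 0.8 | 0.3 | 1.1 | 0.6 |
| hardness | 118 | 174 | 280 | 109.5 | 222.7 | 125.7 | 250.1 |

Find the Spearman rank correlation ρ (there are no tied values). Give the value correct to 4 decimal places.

Rank carbon: 2, 4, 6, 5, 1, 7, 3
Rank hardness: 2, 4, 7, 1, 5, 3, 6
d = rank(carbon) − rank(hardness): 0, 0, -1, 4, -4, 4, -3; Σd² = 58
ρ = 1 − 6Σd² / [n(n²−1)] = 1 − 6×58 / (7×48) = 1 − 348/336 ≈ -0.0357

-0.0357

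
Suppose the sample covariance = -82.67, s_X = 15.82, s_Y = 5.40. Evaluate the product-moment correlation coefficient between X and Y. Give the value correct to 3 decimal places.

r = Cov(X,Y) / (s_X · s_Y) = -82.67 / (15.82 × 5.40)
  = -82.67 / 85.4280 ≈ -0.968

-0.968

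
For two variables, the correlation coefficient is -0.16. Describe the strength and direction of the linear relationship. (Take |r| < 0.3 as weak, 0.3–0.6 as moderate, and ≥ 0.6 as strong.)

r = -0.16 < 0 so the relationship is negative.
|r| = 0.16, which falls in the weak range.

weak negative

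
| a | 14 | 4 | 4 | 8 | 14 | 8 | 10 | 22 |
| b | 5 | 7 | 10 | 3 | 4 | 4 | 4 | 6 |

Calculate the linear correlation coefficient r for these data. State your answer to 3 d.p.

n = 8, Σa = 84, Σb = 43, Σa² = 1136, Σb² = 267, Σab = 422
nΣab − ΣaΣb = 3376 − 3612 = -236
nΣa² − (Σa)² = 9088 − 7056 = 2032; nΣb² − (Σb)² = 2136 − 1849 = 287
r = -236 / √(2032 × 287) = -236 / 763.6648 ≈ -0.309

-0.309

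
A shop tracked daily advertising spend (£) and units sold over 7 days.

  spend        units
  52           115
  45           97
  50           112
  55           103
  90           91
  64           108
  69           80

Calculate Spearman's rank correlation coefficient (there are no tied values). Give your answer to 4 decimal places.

Rank spend: 3, 1, 2, 4, 7, 5, 6
Rank units: 7, 3, 6, 4, 2, 5, 1
d = rank(spend) − rank(units): -4, -2, -4, 0, 5, 0, 5; Σd² = 86
ρ = 1 − 6Σd² / [n(n²−1)] = 1 − 6×86 / (7×48) = 1 − 516/336 ≈ -0.5357

-0.5357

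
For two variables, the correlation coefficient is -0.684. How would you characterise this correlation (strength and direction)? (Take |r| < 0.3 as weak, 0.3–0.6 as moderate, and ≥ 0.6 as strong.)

r = -0.684 < 0 so the relationship is negative.
|r| = 0.684, which falls in the strong range.

strong negative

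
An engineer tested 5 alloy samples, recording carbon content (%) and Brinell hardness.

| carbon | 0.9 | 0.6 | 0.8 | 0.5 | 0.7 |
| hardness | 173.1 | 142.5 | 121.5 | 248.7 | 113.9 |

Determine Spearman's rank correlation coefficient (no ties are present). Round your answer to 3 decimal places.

-0.300

Rank carbon: 5, 2, 4, 1, 3
Rank hardness: 4, 3, 2, 5, 1
d = rank(carbon) − rank(hardness): 1, -1, 2, -4, 2; Σd² = 26
ρ = 1 − 6Σd² / [n(n²−1)] = 1 − 6×26 / (5×24) = 1 − 156/120 ≈ -0.300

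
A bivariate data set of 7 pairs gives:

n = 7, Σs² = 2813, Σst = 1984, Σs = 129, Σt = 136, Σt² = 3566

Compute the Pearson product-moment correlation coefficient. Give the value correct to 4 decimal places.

-0.8233

r = (nΣst − ΣsΣt) / √[(nΣs² − (Σs)²)(nΣt² − (Σt)²)]
Numerator: 7×1984 − 129×136 = -3656
Denominator: √[(19691 − 16641)(24962 − 18496)] = √[3050 × 6466] = 4440.8670
r = -3656 / 4440.8670 ≈ -0.8233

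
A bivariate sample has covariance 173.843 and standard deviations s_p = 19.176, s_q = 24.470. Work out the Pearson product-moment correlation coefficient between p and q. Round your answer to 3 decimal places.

0.370

r = Cov(p,q) / (s_p · s_q) = 173.843 / (19.176 × 24.470)
  = 173.843 / 469.2367 ≈ 0.370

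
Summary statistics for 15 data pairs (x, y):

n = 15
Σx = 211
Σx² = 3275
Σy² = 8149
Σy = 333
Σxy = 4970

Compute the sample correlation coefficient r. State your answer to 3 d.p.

r = (nΣxy − ΣxΣy) / √[(nΣx² − (Σx)²)(nΣy² − (Σy)²)]
Numerator: 15×4970 − 211×333 = 4287
Denominator: √[(49125 − 44521)(122235 − 110889)] = √[4604 × 11346] = 7227.5158
r = 4287 / 7227.5158 ≈ 0.593

0.593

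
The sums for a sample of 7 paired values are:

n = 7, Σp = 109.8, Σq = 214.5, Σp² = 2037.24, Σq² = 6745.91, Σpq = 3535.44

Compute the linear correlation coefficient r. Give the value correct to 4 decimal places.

0.7319

r = (nΣpq − ΣpΣq) / √[(nΣp² − (Σp)²)(nΣq² − (Σq)²)]
Numerator: 7×3535.44 − 109.8×214.5 = 1195.98
Denominator: √[(14260.68 − 12056.04)(47221.37 − 46010.25)] = √[2204.64 × 1211.12] = 1634.0390
r = 1195.98 / 1634.0390 ≈ 0.7319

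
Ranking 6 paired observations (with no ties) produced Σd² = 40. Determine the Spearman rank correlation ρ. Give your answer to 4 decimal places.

ρ = 1 − 6Σd² / [n(n²−1)] = 1 − 6×40 / (6×35)
  = 1 − 240/210 = 1 − 1.14286 ≈ -0.1429

-0.1429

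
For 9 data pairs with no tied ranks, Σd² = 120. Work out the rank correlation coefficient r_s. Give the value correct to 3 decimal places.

ρ = 1 − 6Σd² / [n(n²−1)] = 1 − 6×120 / (9×80)
  = 1 − 720/720 = 1 − 1.0000 ≈ 0.000

0.000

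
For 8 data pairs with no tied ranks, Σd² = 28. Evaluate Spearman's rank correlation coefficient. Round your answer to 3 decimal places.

0.667

ρ = 1 − 6Σd² / [n(n²−1)] = 1 − 6×28 / (8×63)
  = 1 − 168/504 = 1 − 0.3333 ≈ 0.667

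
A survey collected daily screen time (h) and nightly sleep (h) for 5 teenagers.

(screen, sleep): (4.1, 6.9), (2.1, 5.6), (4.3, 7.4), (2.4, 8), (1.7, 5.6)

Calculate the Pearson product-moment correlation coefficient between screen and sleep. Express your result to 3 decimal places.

n = 5, Σx = 14.6, Σy = 33.5, Σx² = 48.36, Σy² = 229.09, Σxy = 100.59
nΣxy − ΣxΣy = 502.95 − 489.1 = 13.85
nΣx² − (Σx)² = 241.8 − 213.16 = 28.64; nΣy² − (Σy)² = 1145.45 − 1122.25 = 23.2
r = 13.85 / √(28.64 × 23.2) = 13.85 / 25.7769 ≈ 0.537

0.537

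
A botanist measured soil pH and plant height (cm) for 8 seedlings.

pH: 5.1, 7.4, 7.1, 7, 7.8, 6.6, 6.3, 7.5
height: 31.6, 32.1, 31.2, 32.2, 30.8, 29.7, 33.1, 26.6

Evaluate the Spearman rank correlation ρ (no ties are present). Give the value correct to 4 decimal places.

-0.4762

Rank pH: 1, 6, 5, 4, 8, 3, 2, 7
Rank height: 5, 6, 4, 7, 3, 2, 8, 1
d = rank(pH) − rank(height): -4, 0, 1, -3, 5, 1, -6, 6; Σd² = 124
ρ = 1 − 6Σd² / [n(n²−1)] = 1 − 6×124 / (8×63) = 1 − 744/504 ≈ -0.4762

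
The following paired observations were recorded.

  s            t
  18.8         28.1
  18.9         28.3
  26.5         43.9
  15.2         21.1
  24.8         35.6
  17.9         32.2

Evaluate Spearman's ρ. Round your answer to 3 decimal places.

0.829

Rank s: 3, 4, 6, 1, 5, 2
Rank t: 2, 3, 6, 1, 5, 4
d = rank(s) − rank(t): 1, 1, 0, 0, 0, -2; Σd² = 6
ρ = 1 − 6Σd² / [n(n²−1)] = 1 − 6×6 / (6×35) = 1 − 36/210 ≈ 0.829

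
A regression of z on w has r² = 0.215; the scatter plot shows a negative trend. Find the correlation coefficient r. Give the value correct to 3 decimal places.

-0.464

|r| = √0.215 = 0.464
The association is negative, so r = −0.464.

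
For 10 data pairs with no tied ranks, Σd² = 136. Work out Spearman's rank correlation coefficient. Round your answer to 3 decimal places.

0.176

ρ = 1 − 6Σd² / [n(n²−1)] = 1 − 6×136 / (10×99)
  = 1 − 816/990 = 1 − 0.8242 ≈ 0.176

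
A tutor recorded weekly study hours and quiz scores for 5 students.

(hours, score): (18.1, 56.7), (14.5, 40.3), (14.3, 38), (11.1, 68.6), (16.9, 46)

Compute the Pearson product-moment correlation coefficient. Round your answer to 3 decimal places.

-0.336

n = 5, Σx = 74.9, Σy = 249.6, Σx² = 1151.17, Σy² = 13104.94, Σxy = 3692.88
nΣxy − ΣxΣy = 18464.4 − 18695.04 = -230.64
nΣx² − (Σx)² = 5755.85 − 5610.01 = 145.84; nΣy² − (Σy)² = 65524.7 − 62300.16 = 3224.54
r = -230.64 / √(145.84 × 3224.54) = -230.64 / 685.7601 ≈ -0.336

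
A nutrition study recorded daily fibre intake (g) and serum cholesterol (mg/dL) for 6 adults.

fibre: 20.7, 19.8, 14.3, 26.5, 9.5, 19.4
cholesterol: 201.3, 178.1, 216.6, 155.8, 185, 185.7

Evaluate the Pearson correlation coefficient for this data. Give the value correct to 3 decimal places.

n = 6, Σx = 110.2, Σy = 1122.5, Σx² = 2193.88, Σy² = 212139.99, Σxy = 20279.45
nΣxy − ΣxΣy = 121676.7 − 123699.5 = -2022.8
nΣx² − (Σx)² = 13163.28 − 12144.04 = 1019.24; nΣy² − (Σy)² = 1272839.94 − 1260006.25 = 12833.69
r = -2022.8 / √(1019.24 × 12833.69) = -2022.8 / 3616.7126 ≈ -0.559

-0.559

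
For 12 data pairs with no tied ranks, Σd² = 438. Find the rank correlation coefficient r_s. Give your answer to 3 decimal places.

ρ = 1 − 6Σd² / [n(n²−1)] = 1 − 6×438 / (12×143)
  = 1 − 2628/1716 = 1 − 1.5315 ≈ -0.531

-0.531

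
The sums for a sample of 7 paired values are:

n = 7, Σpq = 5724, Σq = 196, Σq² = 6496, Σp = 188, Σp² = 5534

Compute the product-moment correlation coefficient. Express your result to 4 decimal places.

0.6580

r = (nΣpq − ΣpΣq) / √[(nΣp² − (Σp)²)(nΣq² − (Σq)²)]
Numerator: 7×5724 − 188×196 = 3220
Denominator: √[(38738 − 35344)(45472 − 38416)] = √[3394 × 7056] = 4893.6759
r = 3220 / 4893.6759 ≈ 0.6580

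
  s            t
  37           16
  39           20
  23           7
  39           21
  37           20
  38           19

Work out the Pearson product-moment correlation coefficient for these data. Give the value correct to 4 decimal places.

n = 6, Σs = 213, Σt = 103, Σs² = 7753, Σt² = 1907, Σst = 3814
nΣst − ΣsΣt = 22884 − 21939 = 945
nΣs² − (Σs)² = 46518 − 45369 = 1149; nΣt² − (Σt)² = 11442 − 10609 = 833
r = 945 / √(1149 × 833) = 945 / 978.3236 ≈ 0.9659

0.9659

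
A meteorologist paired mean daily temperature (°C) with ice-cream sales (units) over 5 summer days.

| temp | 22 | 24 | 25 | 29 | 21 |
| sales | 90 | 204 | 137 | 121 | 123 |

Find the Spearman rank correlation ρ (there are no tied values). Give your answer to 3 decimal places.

0.100

Rank temp: 2, 3, 4, 5, 1
Rank sales: 1, 5, 4, 2, 3
d = rank(temp) − rank(sales): 1, -2, 0, 3, -2; Σd² = 18
ρ = 1 − 6Σd² / [n(n²−1)] = 1 − 6×18 / (5×24) = 1 − 108/120 ≈ 0.100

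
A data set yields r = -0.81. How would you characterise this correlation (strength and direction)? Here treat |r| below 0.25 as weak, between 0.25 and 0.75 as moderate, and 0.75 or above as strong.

r = -0.81 < 0 so the relationship is negative.
|r| = 0.81, which falls in the strong range.

strong negative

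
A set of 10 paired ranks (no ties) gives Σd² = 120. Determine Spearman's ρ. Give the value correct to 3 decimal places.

0.273

ρ = 1 − 6Σd² / [n(n²−1)] = 1 − 6×120 / (10×99)
  = 1 − 720/990 = 1 − 0.7273 ≈ 0.273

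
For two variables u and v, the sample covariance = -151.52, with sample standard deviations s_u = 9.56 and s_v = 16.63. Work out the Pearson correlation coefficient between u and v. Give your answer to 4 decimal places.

-0.9531

r = Cov(u,v) / (s_u · s_v) = -151.52 / (9.56 × 16.63)
  = -151.52 / 158.9828 ≈ -0.9531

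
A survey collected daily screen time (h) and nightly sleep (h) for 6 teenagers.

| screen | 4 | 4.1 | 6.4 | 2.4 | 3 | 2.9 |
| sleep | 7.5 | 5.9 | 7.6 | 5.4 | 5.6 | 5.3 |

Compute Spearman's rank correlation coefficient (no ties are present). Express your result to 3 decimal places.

Rank screen: 4, 5, 6, 1, 3, 2
Rank sleep: 5, 4, 6, 2, 3, 1
d = rank(screen) − rank(sleep): -1, 1, 0, -1, 0, 1; Σd² = 4
ρ = 1 − 6Σd² / [n(n²−1)] = 1 − 6×4 / (6×35) = 1 − 24/210 ≈ 0.886

0.886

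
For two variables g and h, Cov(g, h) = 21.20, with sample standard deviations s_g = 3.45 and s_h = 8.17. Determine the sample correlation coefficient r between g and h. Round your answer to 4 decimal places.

0.7521

r = Cov(g,h) / (s_g · s_h) = 21.20 / (3.45 × 8.17)
  = 21.20 / 28.1865 ≈ 0.7521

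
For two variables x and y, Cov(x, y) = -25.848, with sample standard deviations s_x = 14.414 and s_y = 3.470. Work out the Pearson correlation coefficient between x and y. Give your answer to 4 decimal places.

r = Cov(x,y) / (s_x · s_y) = -25.848 / (14.414 × 3.470)
  = -25.848 / 50.0166 ≈ -0.5168

-0.5168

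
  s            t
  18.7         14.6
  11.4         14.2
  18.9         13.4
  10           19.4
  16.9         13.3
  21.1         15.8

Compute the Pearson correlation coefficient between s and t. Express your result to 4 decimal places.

-0.5096

n = 6, Σs = 97, Σt = 90.7, Σs² = 1667.68, Σt² = 1397.25, Σst = 1440.31
nΣst − ΣsΣt = 8641.86 − 8797.9 = -156.04
nΣs² − (Σs)² = 10006.08 − 9409 = 597.08; nΣt² − (Σt)² = 8383.5 − 8226.49 = 157.01
r = -156.04 / √(597.08 × 157.01) = -156.04 / 306.1822 ≈ -0.5096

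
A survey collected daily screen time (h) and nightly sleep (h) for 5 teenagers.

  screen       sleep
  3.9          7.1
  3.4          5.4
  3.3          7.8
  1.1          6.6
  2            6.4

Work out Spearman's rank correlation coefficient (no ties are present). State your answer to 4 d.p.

0.1000

Rank screen: 5, 4, 3, 1, 2
Rank sleep: 4, 1, 5, 3, 2
d = rank(screen) − rank(sleep): 1, 3, -2, -2, 0; Σd² = 18
ρ = 1 − 6Σd² / [n(n²−1)] = 1 − 6×18 / (5×24) = 1 − 108/120 ≈ 0.1000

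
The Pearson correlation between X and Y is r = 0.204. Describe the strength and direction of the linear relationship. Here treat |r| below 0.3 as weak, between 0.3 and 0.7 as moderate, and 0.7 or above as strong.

weak positive

r = 0.204 > 0 so the relationship is positive.
|r| = 0.204, which falls in the weak range.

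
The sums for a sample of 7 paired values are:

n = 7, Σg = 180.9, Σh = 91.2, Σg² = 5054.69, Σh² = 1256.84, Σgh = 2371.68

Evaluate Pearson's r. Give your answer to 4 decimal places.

0.0917

r = (nΣgh − ΣgΣh) / √[(nΣg² − (Σg)²)(nΣh² − (Σh)²)]
Numerator: 7×2371.68 − 180.9×91.2 = 103.68
Denominator: √[(35382.83 − 32724.81)(8797.88 − 8317.44)] = √[2658.02 × 480.44] = 1130.0527
r = 103.68 / 1130.0527 ≈ 0.0917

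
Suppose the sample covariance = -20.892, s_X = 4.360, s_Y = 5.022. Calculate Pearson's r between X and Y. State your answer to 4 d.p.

-0.9542

r = Cov(X,Y) / (s_X · s_Y) = -20.892 / (4.360 × 5.022)
  = -20.892 / 21.8959 ≈ -0.9542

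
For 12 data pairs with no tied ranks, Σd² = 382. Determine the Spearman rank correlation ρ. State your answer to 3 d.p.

ρ = 1 − 6Σd² / [n(n²−1)] = 1 − 6×382 / (12×143)
  = 1 − 2292/1716 = 1 − 1.3357 ≈ -0.336

-0.336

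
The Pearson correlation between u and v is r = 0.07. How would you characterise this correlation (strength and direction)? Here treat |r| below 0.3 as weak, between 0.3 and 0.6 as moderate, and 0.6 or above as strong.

weak positive

r = 0.07 > 0 so the relationship is positive.
|r| = 0.07, which falls in the weak range.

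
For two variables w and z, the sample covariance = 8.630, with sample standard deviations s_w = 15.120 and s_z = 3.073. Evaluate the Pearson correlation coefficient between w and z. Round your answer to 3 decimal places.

r = Cov(w,z) / (s_w · s_z) = 8.630 / (15.120 × 3.073)
  = 8.630 / 46.4638 ≈ 0.186

0.186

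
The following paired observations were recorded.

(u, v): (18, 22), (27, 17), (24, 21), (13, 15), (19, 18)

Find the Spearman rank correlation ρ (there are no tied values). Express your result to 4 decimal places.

0.1000

Rank u: 2, 5, 4, 1, 3
Rank v: 5, 2, 4, 1, 3
d = rank(u) − rank(v): -3, 3, 0, 0, 0; Σd² = 18
ρ = 1 − 6Σd² / [n(n²−1)] = 1 − 6×18 / (5×24) = 1 − 108/120 ≈ 0.1000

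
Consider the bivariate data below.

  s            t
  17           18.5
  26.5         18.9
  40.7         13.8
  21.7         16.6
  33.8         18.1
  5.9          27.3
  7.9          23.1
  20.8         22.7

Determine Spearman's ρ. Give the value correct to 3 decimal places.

Rank s: 3, 6, 8, 5, 7, 1, 2, 4
Rank t: 4, 5, 1, 2, 3, 8, 7, 6
d = rank(s) − rank(t): -1, 1, 7, 3, 4, -7, -5, -2; Σd² = 154
ρ = 1 − 6Σd² / [n(n²−1)] = 1 − 6×154 / (8×63) = 1 − 924/504 ≈ -0.833

-0.833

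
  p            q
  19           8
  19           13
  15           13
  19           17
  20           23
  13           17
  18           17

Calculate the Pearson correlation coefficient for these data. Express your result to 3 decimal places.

n = 7, Σp = 123, Σq = 108, Σp² = 2201, Σq² = 1798, Σpq = 1904
nΣpq − ΣpΣq = 13328 − 13284 = 44
nΣp² − (Σp)² = 15407 − 15129 = 278; nΣq² − (Σq)² = 12586 − 11664 = 922
r = 44 / √(278 × 922) = 44 / 506.2766 ≈ 0.087

0.087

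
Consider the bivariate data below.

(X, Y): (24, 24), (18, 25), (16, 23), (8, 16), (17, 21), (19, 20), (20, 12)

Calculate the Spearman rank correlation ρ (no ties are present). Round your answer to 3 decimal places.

Rank X: 7, 4, 2, 1, 3, 5, 6
Rank Y: 6, 7, 5, 2, 4, 3, 1
d = rank(X) − rank(Y): 1, -3, -3, -1, -1, 2, 5; Σd² = 50
ρ = 1 − 6Σd² / [n(n²−1)] = 1 − 6×50 / (7×48) = 1 − 300/336 ≈ 0.107

0.107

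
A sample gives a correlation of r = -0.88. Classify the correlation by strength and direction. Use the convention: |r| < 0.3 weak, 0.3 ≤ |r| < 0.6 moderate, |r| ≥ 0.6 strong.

r = -0.88 < 0 so the relationship is negative.
|r| = 0.88, which falls in the strong range.

strong negative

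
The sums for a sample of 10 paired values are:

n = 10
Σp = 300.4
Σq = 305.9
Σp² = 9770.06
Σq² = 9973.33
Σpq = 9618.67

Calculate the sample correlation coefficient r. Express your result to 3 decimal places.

r = (nΣpq − ΣpΣq) / √[(nΣp² − (Σp)²)(nΣq² − (Σq)²)]
Numerator: 10×9618.67 − 300.4×305.9 = 4294.34
Denominator: √[(97700.6 − 90240.16)(99733.3 − 93574.81)] = √[7460.44 × 6158.49] = 6778.2774
r = 4294.34 / 6778.2774 ≈ 0.634

0.634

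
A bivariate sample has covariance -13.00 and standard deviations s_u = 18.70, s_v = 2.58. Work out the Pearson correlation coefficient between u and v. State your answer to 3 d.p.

r = Cov(u,v) / (s_u · s_v) = -13.00 / (18.70 × 2.58)
  = -13.00 / 48.2460 ≈ -0.269

-0.269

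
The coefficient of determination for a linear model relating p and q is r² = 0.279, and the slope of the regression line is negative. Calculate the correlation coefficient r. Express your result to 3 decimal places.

-0.528

|r| = √0.279 = 0.528
The association is negative, so r = −0.528.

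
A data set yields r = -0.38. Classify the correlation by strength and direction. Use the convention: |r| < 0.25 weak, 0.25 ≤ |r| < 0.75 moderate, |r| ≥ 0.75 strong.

moderate negative

r = -0.38 < 0 so the relationship is negative.
|r| = 0.38, which falls in the moderate range.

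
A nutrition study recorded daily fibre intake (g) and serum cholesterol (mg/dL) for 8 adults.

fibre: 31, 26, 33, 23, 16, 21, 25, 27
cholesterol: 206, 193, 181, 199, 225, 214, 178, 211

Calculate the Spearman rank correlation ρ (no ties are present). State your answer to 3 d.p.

-0.524

Rank fibre: 7, 5, 8, 3, 1, 2, 4, 6
Rank cholesterol: 5, 3, 2, 4, 8, 7, 1, 6
d = rank(fibre) − rank(cholesterol): 2, 2, 6, -1, -7, -5, 3, 0; Σd² = 128
ρ = 1 − 6Σd² / [n(n²−1)] = 1 − 6×128 / (8×63) = 1 − 768/504 ≈ -0.524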